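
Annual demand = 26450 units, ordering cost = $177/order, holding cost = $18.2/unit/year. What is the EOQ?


Formula: EOQ = sqrt(2 * D * S / H)
Numerator: 2 * 26450 * 177 = 9363300
2DS/H = 9363300 / 18.2 = 514467.0
EOQ = sqrt(514467.0) = 717.3 units

717.3 units


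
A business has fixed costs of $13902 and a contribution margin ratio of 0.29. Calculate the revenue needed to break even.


Formula: BER = Fixed Costs / Contribution Margin Ratio
BER = $13902 / 0.29
BER = $47937.93 (to the nearest cent)

$47937.93


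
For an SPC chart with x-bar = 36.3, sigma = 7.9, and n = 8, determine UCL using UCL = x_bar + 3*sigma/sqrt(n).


UCL = 36.3 + 3 * 7.9 / sqrt(8)

44.68


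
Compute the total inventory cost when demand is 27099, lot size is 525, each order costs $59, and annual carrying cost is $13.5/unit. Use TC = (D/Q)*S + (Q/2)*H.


TC = 27099/525 * 59 + 525/2 * 13.5

$6589.16


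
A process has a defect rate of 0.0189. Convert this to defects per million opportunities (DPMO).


DPMO = defect_rate * 1000000 = 0.0189 * 1000000

18900


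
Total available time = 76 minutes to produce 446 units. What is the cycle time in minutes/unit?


Formula: CT = Available Time / Number of Units
CT = 76 min / 446 units
CT = 0.17 min/unit

0.17 min/unit


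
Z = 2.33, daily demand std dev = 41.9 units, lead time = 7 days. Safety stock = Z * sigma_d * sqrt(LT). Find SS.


Formula: SS = z * sigma_d * sqrt(LT)
sqrt(LT) = sqrt(7) = 2.6458
SS = 2.33 * 41.9 * 2.6458
SS = 258.3 units

258.3 units


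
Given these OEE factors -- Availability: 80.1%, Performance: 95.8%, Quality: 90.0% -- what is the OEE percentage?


Formula: OEE = Availability * Performance * Quality / 10000
A * P = 80.1% * 95.8% / 100 = 76.74%
OEE = 76.74% * 90.0% / 100 = 69.1%

69.1%


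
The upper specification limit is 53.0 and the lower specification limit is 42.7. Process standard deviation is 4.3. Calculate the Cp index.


Cp = (53.0 - 42.7) / (6 * 4.3)

0.4


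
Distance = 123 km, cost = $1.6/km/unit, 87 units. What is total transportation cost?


TC = dist * cost * units = 123 * 1.6 * 87 = $17121.60

$17121.60


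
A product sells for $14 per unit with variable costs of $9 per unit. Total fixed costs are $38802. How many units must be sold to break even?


Formula: BEQ = Fixed Costs / (Price - Variable Cost)
Contribution margin = $14 - $9 = $5/unit
BEQ = ceil($38802 / $5/unit) = ceil(7760.4) = 7761 units

7761 units


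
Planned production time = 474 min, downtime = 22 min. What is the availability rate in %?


Formula: Availability = (Planned Time - Downtime) / Planned Time * 100
Uptime = 474 - 22 = 452 min
Availability = 452 / 474 * 100 = 95.4%

95.4%


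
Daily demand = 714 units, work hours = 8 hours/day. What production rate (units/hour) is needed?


Formula: Production Rate = Daily Demand / Available Hours
Rate = 714 units/day / 8 hours/day
Rate = 89.3 units/hour

89.3 units/hour


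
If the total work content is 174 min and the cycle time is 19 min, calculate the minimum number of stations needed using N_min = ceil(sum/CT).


Formula: N_min = ceil(Sum of Task Times / Cycle Time)
N_min = ceil(174 min / 19 min) = ceil(9.1579)
N_min = 10 stations

10


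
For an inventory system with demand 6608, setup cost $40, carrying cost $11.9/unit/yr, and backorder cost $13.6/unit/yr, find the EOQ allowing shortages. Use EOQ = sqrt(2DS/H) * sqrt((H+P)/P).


Formula: EOQ* = sqrt(2DS/H) * sqrt((H+P)/P)
Base EOQ = sqrt(2*6608*40/11.9) = 210.77 units
Correction = sqrt((11.9+13.6)/13.6) = 1.36931
EOQ* = 210.77 * 1.36931 = 288.6 units

288.6 units


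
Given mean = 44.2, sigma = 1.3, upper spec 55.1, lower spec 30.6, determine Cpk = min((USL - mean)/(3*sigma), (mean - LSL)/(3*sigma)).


Cpu = (55.1 - 44.2) / (3 * 1.3) = 2.79
Cpl = (44.2 - 30.6) / (3 * 1.3) = 3.49
Cpk = min(2.79, 3.49) = 2.79

2.79


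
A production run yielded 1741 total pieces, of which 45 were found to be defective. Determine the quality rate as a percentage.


Formula: Quality Rate = Good Pieces / Total Pieces * 100
Good pieces = 1741 - 45 = 1696
QR = 1696 / 1741 * 100 = 97.4%

97.4%


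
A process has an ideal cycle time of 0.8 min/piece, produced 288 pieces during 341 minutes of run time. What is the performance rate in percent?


Formula: Performance = (Ideal CT * Total Count) / Run Time * 100
Ideal output time = 0.8 * 288 = 230.4 min
Performance = 230.4 / 341 * 100 = 67.6%

67.6%


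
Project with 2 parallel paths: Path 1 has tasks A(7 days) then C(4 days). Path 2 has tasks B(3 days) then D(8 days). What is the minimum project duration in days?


Path 1 = 7 + 4 = 11 days
Path 2 = 3 + 8 = 11 days
Duration = max(11, 11) = 11 days

11 days


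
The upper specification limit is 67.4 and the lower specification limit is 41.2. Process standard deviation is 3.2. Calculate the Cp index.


Cp = (67.4 - 41.2) / (6 * 3.2)

1.36


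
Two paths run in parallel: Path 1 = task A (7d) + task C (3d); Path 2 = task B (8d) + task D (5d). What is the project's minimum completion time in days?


Path 1 = 7 + 3 = 10 days
Path 2 = 8 + 5 = 13 days
Duration = max(10, 13) = 13 days

13 days


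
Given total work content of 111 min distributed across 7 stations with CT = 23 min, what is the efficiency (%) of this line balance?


Formula: Efficiency = Sum of Task Times / (N_stations * CT) * 100
Total station capacity = 7 stations * 23 min = 161 min
Efficiency = 111 / 161 * 100 = 68.9%

68.9%


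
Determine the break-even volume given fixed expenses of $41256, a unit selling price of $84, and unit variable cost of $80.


Formula: BEQ = Fixed Costs / (Price - Variable Cost)
Contribution margin = $84 - $80 = $4/unit
BEQ = ceil($41256 / $4/unit) = ceil(10314.0) = 10314 units

10314 units


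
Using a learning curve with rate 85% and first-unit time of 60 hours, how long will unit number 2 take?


Formula: T_n = T_1 * (learning_rate)^(log2(n)) where learning_rate = rate/100
Doublings = log2(2) = 1
T_n = 60 * 0.85^1
T_n = 60 * 0.85 = 51.0 hours

51.0 hours


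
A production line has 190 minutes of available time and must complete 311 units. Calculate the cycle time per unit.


Formula: CT = Available Time / Number of Units
CT = 190 min / 311 units
CT = 0.61 min/unit

0.61 min/unit


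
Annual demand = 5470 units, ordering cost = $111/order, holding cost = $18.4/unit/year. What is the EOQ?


Formula: EOQ = sqrt(2 * D * S / H)
Numerator: 2 * 5470 * 111 = 1214340
2DS/H = 1214340 / 18.4 = 65996.7
EOQ = sqrt(65996.7) = 256.9 units

256.9 units


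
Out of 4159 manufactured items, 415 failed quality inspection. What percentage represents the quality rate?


Formula: Quality Rate = Good Pieces / Total Pieces * 100
Good pieces = 4159 - 415 = 3744
QR = 3744 / 4159 * 100 = 90.0%

90.0%


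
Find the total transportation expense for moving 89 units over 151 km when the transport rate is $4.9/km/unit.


TC = dist * cost * units = 151 * 4.9 * 89 = $65851.10

$65851.10


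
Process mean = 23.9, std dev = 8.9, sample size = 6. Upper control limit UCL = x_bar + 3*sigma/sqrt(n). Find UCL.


UCL = 23.9 + 3 * 8.9 / sqrt(6)

34.8


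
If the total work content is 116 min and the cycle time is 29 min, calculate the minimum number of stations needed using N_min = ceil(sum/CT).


Formula: N_min = ceil(Sum of Task Times / Cycle Time)
N_min = ceil(116 min / 29 min) = ceil(4.0)
N_min = 4 stations

4


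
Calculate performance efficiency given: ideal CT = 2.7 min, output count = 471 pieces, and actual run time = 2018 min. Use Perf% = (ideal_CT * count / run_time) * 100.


Formula: Performance = (Ideal CT * Total Count) / Run Time * 100
Ideal output time = 2.7 * 471 = 1271.7 min
Performance = 1271.7 / 2018 * 100 = 63.0%

63.0%


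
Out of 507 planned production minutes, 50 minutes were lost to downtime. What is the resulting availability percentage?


Formula: Availability = (Planned Time - Downtime) / Planned Time * 100
Uptime = 507 - 50 = 457 min
Availability = 457 / 507 * 100 = 90.1%

90.1%


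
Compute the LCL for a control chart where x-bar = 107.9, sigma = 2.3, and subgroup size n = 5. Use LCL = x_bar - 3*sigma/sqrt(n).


LCL = 107.9 - 3 * 2.3 / sqrt(5)

104.81


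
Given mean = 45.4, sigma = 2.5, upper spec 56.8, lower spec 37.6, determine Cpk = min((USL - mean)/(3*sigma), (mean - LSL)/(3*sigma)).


Cpu = (56.8 - 45.4) / (3 * 2.5) = 1.52
Cpl = (45.4 - 37.6) / (3 * 2.5) = 1.04
Cpk = min(1.52, 1.04) = 1.04

1.04


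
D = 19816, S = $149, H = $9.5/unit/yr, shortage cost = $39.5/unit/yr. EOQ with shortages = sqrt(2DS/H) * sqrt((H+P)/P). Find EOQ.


Formula: EOQ* = sqrt(2DS/H) * sqrt((H+P)/P)
Base EOQ = sqrt(2*19816*149/9.5) = 788.41 units
Correction = sqrt((9.5+39.5)/39.5) = 1.11378
EOQ* = 788.41 * 1.11378 = 878.1 units

878.1 units


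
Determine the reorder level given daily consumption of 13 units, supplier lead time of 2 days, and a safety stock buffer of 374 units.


Formula: ROP = (Daily Demand * Lead Time) + Safety Stock
Demand during lead time = 13 * 2 = 26 units
ROP = 26 + 374 = 400 units

400 units


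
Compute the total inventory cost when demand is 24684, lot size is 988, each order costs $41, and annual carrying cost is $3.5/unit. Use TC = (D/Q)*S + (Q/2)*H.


TC = 24684/988 * 41 + 988/2 * 3.5

$2753.34


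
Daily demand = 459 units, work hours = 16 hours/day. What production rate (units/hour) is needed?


Formula: Production Rate = Daily Demand / Available Hours
Rate = 459 units/day / 16 hours/day
Rate = 28.7 units/hour

28.7 units/hour


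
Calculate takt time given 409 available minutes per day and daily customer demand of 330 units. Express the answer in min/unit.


Formula: Takt Time = Available Production Time / Customer Demand
Takt = 409 min/day / 330 units/day
Takt = 1.24 min/unit

1.24 min/unit


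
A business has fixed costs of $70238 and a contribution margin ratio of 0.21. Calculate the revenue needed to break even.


Formula: BER = Fixed Costs / Contribution Margin Ratio
BER = $70238 / 0.21
BER = $334466.67 (to the nearest cent)

$334466.67


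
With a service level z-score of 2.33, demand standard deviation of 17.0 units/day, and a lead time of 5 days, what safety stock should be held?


Formula: SS = z * sigma_d * sqrt(LT)
sqrt(LT) = sqrt(5) = 2.2361
SS = 2.33 * 17.0 * 2.2361
SS = 88.6 units

88.6 units


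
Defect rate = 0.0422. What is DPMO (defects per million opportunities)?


DPMO = defect_rate * 1000000 = 0.0422 * 1000000

42200


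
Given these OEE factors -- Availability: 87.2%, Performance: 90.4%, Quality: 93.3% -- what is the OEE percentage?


Formula: OEE = Availability * Performance * Quality / 10000
A * P = 87.2% * 90.4% / 100 = 78.83%
OEE = 78.83% * 93.3% / 100 = 73.5%

73.5%


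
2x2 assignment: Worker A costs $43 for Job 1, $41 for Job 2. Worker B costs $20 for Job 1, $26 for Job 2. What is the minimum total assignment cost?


Option 1: A->1 + B->2 = $43 + $26 = $69
Option 2: A->2 + B->1 = $41 + $20 = $61
Min cost = min($69, $61) = $61

$61


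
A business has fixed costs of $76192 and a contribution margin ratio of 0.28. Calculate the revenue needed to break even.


Formula: BER = Fixed Costs / Contribution Margin Ratio
BER = $76192 / 0.28
BER = $272114.29 (to the nearest cent)

$272114.29


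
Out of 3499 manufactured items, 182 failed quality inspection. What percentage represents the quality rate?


Formula: Quality Rate = Good Pieces / Total Pieces * 100
Good pieces = 3499 - 182 = 3317
QR = 3317 / 3499 * 100 = 94.8%

94.8%


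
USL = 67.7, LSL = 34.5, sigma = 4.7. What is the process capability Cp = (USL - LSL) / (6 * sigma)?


Cp = (67.7 - 34.5) / (6 * 4.7)

1.18


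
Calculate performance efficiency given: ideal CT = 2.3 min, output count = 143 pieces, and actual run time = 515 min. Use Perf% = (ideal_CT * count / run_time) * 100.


Formula: Performance = (Ideal CT * Total Count) / Run Time * 100
Ideal output time = 2.3 * 143 = 328.9 min
Performance = 328.9 / 515 * 100 = 63.9%

63.9%


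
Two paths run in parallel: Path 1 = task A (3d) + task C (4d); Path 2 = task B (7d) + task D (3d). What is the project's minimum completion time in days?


Path 1 = 3 + 4 = 7 days
Path 2 = 7 + 3 = 10 days
Duration = max(7, 10) = 10 days

10 days


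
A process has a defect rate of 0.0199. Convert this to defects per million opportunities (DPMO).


DPMO = defect_rate * 1000000 = 0.0199 * 1000000

19900


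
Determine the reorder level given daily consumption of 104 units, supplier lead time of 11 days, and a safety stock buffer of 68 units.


Formula: ROP = (Daily Demand * Lead Time) + Safety Stock
Demand during lead time = 104 * 11 = 1144 units
ROP = 1144 + 68 = 1212 units

1212 units


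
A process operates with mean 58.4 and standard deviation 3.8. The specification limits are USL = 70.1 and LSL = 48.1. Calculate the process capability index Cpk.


Cpu = (70.1 - 58.4) / (3 * 3.8) = 1.03
Cpl = (58.4 - 48.1) / (3 * 3.8) = 0.9
Cpk = min(1.03, 0.9) = 0.9

0.9


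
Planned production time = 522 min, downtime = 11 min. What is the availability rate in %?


Formula: Availability = (Planned Time - Downtime) / Planned Time * 100
Uptime = 522 - 11 = 511 min
Availability = 511 / 522 * 100 = 97.9%

97.9%


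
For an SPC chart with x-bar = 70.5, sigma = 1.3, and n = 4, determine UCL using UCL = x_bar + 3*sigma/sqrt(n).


UCL = 70.5 + 3 * 1.3 / sqrt(4)

72.45


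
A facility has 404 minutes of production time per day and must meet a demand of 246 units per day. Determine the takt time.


Formula: Takt Time = Available Production Time / Customer Demand
Takt = 404 min/day / 246 units/day
Takt = 1.64 min/unit

1.64 min/unit


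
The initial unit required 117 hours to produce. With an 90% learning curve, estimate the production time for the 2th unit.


Formula: T_n = T_1 * (learning_rate)^(log2(n)) where learning_rate = rate/100
Doublings = log2(2) = 1
T_n = 117 * 0.9^1
T_n = 117 * 0.9 = 105.3 hours

105.3 hours


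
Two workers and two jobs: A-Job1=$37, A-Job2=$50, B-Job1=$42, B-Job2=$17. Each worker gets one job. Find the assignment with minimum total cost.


Option 1: A->1 + B->2 = $37 + $17 = $54
Option 2: A->2 + B->1 = $50 + $42 = $92
Min cost = min($54, $92) = $54

$54


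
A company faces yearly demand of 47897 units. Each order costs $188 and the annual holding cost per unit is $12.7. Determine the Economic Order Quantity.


Formula: EOQ = sqrt(2 * D * S / H)
Numerator: 2 * 47897 * 188 = 18009272
2DS/H = 18009272 / 12.7 = 1418052.9
EOQ = sqrt(1418052.9) = 1190.8 units

1190.8 units


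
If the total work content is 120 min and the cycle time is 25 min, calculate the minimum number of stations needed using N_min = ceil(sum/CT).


Formula: N_min = ceil(Sum of Task Times / Cycle Time)
N_min = ceil(120 min / 25 min) = ceil(4.8)
N_min = 5 stations

5


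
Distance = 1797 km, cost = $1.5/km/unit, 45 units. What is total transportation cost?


TC = dist * cost * units = 1797 * 1.5 * 45 = $121297.50

$121297.50


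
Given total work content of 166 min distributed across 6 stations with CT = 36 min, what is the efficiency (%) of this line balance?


Formula: Efficiency = Sum of Task Times / (N_stations * CT) * 100
Total station capacity = 6 stations * 36 min = 216 min
Efficiency = 166 / 216 * 100 = 76.9%

76.9%


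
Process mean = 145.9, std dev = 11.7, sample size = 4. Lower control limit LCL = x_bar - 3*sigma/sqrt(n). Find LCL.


LCL = 145.9 - 3 * 11.7 / sqrt(4)

128.35


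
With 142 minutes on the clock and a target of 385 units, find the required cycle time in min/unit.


Formula: CT = Available Time / Number of Units
CT = 142 min / 385 units
CT = 0.37 min/unit

0.37 min/unit


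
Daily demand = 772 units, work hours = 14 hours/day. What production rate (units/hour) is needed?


Formula: Production Rate = Daily Demand / Available Hours
Rate = 772 units/day / 14 hours/day
Rate = 55.1 units/hour

55.1 units/hour


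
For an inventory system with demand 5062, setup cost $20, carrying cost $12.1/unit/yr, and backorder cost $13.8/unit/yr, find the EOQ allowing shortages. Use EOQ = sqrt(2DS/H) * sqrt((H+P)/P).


Formula: EOQ* = sqrt(2DS/H) * sqrt((H+P)/P)
Base EOQ = sqrt(2*5062*20/12.1) = 129.36 units
Correction = sqrt((12.1+13.8)/13.8) = 1.36997
EOQ* = 129.36 * 1.36997 = 177.2 units

177.2 units


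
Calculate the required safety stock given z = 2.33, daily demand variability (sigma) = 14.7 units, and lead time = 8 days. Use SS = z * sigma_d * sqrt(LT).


Formula: SS = z * sigma_d * sqrt(LT)
sqrt(LT) = sqrt(8) = 2.8284
SS = 2.33 * 14.7 * 2.8284
SS = 96.9 units

96.9 units


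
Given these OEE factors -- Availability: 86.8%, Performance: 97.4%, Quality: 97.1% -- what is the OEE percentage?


Formula: OEE = Availability * Performance * Quality / 10000
A * P = 86.8% * 97.4% / 100 = 84.54%
OEE = 84.54% * 97.1% / 100 = 82.1%

82.1%


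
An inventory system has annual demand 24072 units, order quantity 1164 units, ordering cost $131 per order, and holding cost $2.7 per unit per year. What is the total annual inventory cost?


TC = 24072/1164 * 131 + 1164/2 * 2.7

$4280.53


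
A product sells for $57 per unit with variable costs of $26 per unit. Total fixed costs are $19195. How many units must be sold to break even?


Formula: BEQ = Fixed Costs / (Price - Variable Cost)
Contribution margin = $57 - $26 = $31/unit
BEQ = ceil($19195 / $31/unit) = ceil(619.19) = 620 units

620 units


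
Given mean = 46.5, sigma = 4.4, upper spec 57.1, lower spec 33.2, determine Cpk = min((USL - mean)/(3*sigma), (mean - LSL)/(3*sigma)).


Cpu = (57.1 - 46.5) / (3 * 4.4) = 0.8
Cpl = (46.5 - 33.2) / (3 * 4.4) = 1.01
Cpk = min(0.8, 1.01) = 0.8

0.8


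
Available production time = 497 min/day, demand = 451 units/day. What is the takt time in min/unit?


Formula: Takt Time = Available Production Time / Customer Demand
Takt = 497 min/day / 451 units/day
Takt = 1.1 min/unit

1.1 min/unit


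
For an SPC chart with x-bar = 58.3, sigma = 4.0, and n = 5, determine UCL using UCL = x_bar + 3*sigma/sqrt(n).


UCL = 58.3 + 3 * 4.0 / sqrt(5)

63.67


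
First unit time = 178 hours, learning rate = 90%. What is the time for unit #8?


Formula: T_n = T_1 * (learning_rate)^(log2(n)) where learning_rate = rate/100
Doublings = log2(8) = 3
T_n = 178 * 0.9^3
T_n = 178 * 0.729 = 129.8 hours

129.8 hours


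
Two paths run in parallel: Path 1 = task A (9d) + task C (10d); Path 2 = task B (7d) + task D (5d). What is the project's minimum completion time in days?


Path 1 = 9 + 10 = 19 days
Path 2 = 7 + 5 = 12 days
Duration = max(19, 12) = 19 days

19 days


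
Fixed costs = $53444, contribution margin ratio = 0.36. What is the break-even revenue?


Formula: BER = Fixed Costs / Contribution Margin Ratio
BER = $53444 / 0.36
BER = $148455.56 (to the nearest cent)

$148455.56


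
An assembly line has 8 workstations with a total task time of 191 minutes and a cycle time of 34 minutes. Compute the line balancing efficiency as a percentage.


Formula: Efficiency = Sum of Task Times / (N_stations * CT) * 100
Total station capacity = 8 stations * 34 min = 272 min
Efficiency = 191 / 272 * 100 = 70.2%

70.2%


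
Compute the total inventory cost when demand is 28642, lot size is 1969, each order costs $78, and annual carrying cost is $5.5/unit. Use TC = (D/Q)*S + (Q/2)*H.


TC = 28642/1969 * 78 + 1969/2 * 5.5

$6549.37


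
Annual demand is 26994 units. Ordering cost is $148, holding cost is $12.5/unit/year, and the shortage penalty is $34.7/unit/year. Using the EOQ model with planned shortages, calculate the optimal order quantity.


Formula: EOQ* = sqrt(2DS/H) * sqrt((H+P)/P)
Base EOQ = sqrt(2*26994*148/12.5) = 799.51 units
Correction = sqrt((12.5+34.7)/34.7) = 1.16629
EOQ* = 799.51 * 1.16629 = 932.5 units

932.5 units


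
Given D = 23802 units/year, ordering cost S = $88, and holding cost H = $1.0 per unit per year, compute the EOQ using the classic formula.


Formula: EOQ = sqrt(2 * D * S / H)
Numerator: 2 * 23802 * 88 = 4189152
2DS/H = 4189152 / 1.0 = 4189152.0
EOQ = sqrt(4189152.0) = 2046.7 units

2046.7 units


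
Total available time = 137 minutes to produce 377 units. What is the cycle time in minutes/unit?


Formula: CT = Available Time / Number of Units
CT = 137 min / 377 units
CT = 0.36 min/unit

0.36 min/unit


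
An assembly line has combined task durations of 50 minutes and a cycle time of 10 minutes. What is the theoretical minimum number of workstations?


Formula: N_min = ceil(Sum of Task Times / Cycle Time)
N_min = ceil(50 min / 10 min) = ceil(5.0)
N_min = 5 stations

5


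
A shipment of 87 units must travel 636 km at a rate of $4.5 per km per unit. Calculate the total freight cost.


TC = dist * cost * units = 636 * 4.5 * 87 = $248994.00

$248994.00


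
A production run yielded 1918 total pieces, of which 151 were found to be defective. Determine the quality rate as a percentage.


Formula: Quality Rate = Good Pieces / Total Pieces * 100
Good pieces = 1918 - 151 = 1767
QR = 1767 / 1918 * 100 = 92.1%

92.1%


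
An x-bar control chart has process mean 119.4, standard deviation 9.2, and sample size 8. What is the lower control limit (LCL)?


LCL = 119.4 - 3 * 9.2 / sqrt(8)

109.64


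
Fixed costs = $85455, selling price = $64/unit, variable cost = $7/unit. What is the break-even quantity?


Formula: BEQ = Fixed Costs / (Price - Variable Cost)
Contribution margin = $64 - $7 = $57/unit
BEQ = ceil($85455 / $57/unit) = ceil(1499.21) = 1500 units

1500 units


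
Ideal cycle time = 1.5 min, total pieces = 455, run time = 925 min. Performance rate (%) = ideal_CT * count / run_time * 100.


Formula: Performance = (Ideal CT * Total Count) / Run Time * 100
Ideal output time = 1.5 * 455 = 682.5 min
Performance = 682.5 / 925 * 100 = 73.8%

73.8%


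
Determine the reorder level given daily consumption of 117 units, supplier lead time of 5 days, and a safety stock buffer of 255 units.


Formula: ROP = (Daily Demand * Lead Time) + Safety Stock
Demand during lead time = 117 * 5 = 585 units
ROP = 585 + 255 = 840 units

840 units


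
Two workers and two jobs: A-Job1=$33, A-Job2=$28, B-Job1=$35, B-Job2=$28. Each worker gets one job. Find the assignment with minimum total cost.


Option 1: A->1 + B->2 = $33 + $28 = $61
Option 2: A->2 + B->1 = $28 + $35 = $63
Min cost = min($61, $63) = $61

$61


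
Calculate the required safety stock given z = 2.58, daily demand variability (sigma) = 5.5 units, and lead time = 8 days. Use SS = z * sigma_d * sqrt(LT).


Formula: SS = z * sigma_d * sqrt(LT)
sqrt(LT) = sqrt(8) = 2.8284
SS = 2.58 * 5.5 * 2.8284
SS = 40.1 units

40.1 units


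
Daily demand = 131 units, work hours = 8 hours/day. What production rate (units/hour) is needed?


Formula: Production Rate = Daily Demand / Available Hours
Rate = 131 units/day / 8 hours/day
Rate = 16.4 units/hour

16.4 units/hour


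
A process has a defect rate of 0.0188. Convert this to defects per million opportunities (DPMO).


DPMO = defect_rate * 1000000 = 0.0188 * 1000000

18800


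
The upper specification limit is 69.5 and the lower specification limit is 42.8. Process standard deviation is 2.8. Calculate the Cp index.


Cp = (69.5 - 42.8) / (6 * 2.8)

1.59


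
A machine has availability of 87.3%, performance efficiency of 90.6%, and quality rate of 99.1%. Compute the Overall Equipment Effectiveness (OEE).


Formula: OEE = Availability * Performance * Quality / 10000
A * P = 87.3% * 90.6% / 100 = 79.09%
OEE = 79.09% * 99.1% / 100 = 78.4%

78.4%


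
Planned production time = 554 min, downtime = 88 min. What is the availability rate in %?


Formula: Availability = (Planned Time - Downtime) / Planned Time * 100
Uptime = 554 - 88 = 466 min
Availability = 466 / 554 * 100 = 84.1%

84.1%


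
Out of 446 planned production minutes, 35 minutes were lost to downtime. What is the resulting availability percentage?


Formula: Availability = (Planned Time - Downtime) / Planned Time * 100
Uptime = 446 - 35 = 411 min
Availability = 411 / 446 * 100 = 92.2%

92.2%


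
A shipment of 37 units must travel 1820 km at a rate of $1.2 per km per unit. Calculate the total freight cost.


TC = dist * cost * units = 1820 * 1.2 * 37 = $80808.00

$80808.00


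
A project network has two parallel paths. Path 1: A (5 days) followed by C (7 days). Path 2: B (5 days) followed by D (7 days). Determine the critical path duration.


Path 1 = 5 + 7 = 12 days
Path 2 = 5 + 7 = 12 days
Duration = max(12, 12) = 12 days

12 days


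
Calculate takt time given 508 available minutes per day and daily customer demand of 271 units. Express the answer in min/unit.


Formula: Takt Time = Available Production Time / Customer Demand
Takt = 508 min/day / 271 units/day
Takt = 1.87 min/unit

1.87 min/unit


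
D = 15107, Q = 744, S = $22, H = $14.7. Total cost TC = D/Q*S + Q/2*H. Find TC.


TC = 15107/744 * 22 + 744/2 * 14.7

$5915.11


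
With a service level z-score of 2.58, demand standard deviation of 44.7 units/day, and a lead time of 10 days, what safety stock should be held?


Formula: SS = z * sigma_d * sqrt(LT)
sqrt(LT) = sqrt(10) = 3.1623
SS = 2.58 * 44.7 * 3.1623
SS = 364.7 units

364.7 units


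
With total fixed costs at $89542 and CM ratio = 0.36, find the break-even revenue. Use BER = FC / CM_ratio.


Formula: BER = Fixed Costs / Contribution Margin Ratio
BER = $89542 / 0.36
BER = $248727.78 (to the nearest cent)

$248727.78


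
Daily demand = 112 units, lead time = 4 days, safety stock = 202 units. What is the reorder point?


Formula: ROP = (Daily Demand * Lead Time) + Safety Stock
Demand during lead time = 112 * 4 = 448 units
ROP = 448 + 202 = 650 units

650 units


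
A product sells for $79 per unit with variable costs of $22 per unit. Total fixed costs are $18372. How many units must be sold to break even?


Formula: BEQ = Fixed Costs / (Price - Variable Cost)
Contribution margin = $79 - $22 = $57/unit
BEQ = ceil($18372 / $57/unit) = ceil(322.32) = 323 units

323 units


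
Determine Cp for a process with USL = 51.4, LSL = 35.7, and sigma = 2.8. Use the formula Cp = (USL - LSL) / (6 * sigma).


Cp = (51.4 - 35.7) / (6 * 2.8)

0.93


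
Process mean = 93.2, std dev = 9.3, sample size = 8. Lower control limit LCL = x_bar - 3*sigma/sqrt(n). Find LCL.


LCL = 93.2 - 3 * 9.3 / sqrt(8)

83.34


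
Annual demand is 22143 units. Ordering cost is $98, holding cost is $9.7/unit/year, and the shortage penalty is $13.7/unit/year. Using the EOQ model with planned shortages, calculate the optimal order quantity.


Formula: EOQ* = sqrt(2DS/H) * sqrt((H+P)/P)
Base EOQ = sqrt(2*22143*98/9.7) = 668.9 units
Correction = sqrt((9.7+13.7)/13.7) = 1.30692
EOQ* = 668.9 * 1.30692 = 874.2 units

874.2 units


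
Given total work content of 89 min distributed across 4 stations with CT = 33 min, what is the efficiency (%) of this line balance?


Formula: Efficiency = Sum of Task Times / (N_stations * CT) * 100
Total station capacity = 4 stations * 33 min = 132 min
Efficiency = 89 / 132 * 100 = 67.4%

67.4%


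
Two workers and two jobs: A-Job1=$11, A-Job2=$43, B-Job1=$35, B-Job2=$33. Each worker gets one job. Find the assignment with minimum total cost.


Option 1: A->1 + B->2 = $11 + $33 = $44
Option 2: A->2 + B->1 = $43 + $35 = $78
Min cost = min($44, $78) = $44

$44


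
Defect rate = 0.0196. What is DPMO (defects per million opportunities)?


DPMO = defect_rate * 1000000 = 0.0196 * 1000000

19600


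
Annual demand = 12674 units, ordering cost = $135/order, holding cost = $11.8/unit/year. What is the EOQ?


Formula: EOQ = sqrt(2 * D * S / H)
Numerator: 2 * 12674 * 135 = 3421980
2DS/H = 3421980 / 11.8 = 289998.3
EOQ = sqrt(289998.3) = 538.5 units

538.5 units


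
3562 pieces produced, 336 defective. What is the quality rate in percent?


Formula: Quality Rate = Good Pieces / Total Pieces * 100
Good pieces = 3562 - 336 = 3226
QR = 3226 / 3562 * 100 = 90.6%

90.6%


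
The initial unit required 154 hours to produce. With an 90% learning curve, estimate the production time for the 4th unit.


Formula: T_n = T_1 * (learning_rate)^(log2(n)) where learning_rate = rate/100
Doublings = log2(4) = 2
T_n = 154 * 0.9^2
T_n = 154 * 0.81 = 124.7 hours

124.7 hours


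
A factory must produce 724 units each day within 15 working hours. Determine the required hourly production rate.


Formula: Production Rate = Daily Demand / Available Hours
Rate = 724 units/day / 15 hours/day
Rate = 48.3 units/hour

48.3 units/hour


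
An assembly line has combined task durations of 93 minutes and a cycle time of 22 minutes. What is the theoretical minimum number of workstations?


Formula: N_min = ceil(Sum of Task Times / Cycle Time)
N_min = ceil(93 min / 22 min) = ceil(4.2273)
N_min = 5 stations

5


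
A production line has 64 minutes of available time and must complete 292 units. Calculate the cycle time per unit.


Formula: CT = Available Time / Number of Units
CT = 64 min / 292 units
CT = 0.22 min/unit

0.22 min/unit


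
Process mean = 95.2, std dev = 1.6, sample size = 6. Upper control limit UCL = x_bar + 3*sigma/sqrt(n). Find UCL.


UCL = 95.2 + 3 * 1.6 / sqrt(6)

97.16


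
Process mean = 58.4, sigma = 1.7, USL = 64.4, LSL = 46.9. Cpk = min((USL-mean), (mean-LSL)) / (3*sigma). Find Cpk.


Cpu = (64.4 - 58.4) / (3 * 1.7) = 1.18
Cpl = (58.4 - 46.9) / (3 * 1.7) = 2.25
Cpk = min(1.18, 2.25) = 1.18

1.18


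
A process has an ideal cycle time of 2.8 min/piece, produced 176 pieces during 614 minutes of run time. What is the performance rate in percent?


Formula: Performance = (Ideal CT * Total Count) / Run Time * 100
Ideal output time = 2.8 * 176 = 492.8 min
Performance = 492.8 / 614 * 100 = 80.3%

80.3%


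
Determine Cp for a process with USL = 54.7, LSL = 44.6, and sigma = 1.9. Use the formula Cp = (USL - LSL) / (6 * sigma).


Cp = (54.7 - 44.6) / (6 * 1.9)

0.89


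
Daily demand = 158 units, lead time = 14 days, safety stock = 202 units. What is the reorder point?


Formula: ROP = (Daily Demand * Lead Time) + Safety Stock
Demand during lead time = 158 * 14 = 2212 units
ROP = 2212 + 202 = 2414 units

2414 units


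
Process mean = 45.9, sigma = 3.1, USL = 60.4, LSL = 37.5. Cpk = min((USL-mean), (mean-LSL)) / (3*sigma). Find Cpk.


Cpu = (60.4 - 45.9) / (3 * 3.1) = 1.56
Cpl = (45.9 - 37.5) / (3 * 3.1) = 0.9
Cpk = min(1.56, 0.9) = 0.9

0.9


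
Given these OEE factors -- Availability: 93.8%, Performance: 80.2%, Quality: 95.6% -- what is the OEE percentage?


Formula: OEE = Availability * Performance * Quality / 10000
A * P = 93.8% * 80.2% / 100 = 75.23%
OEE = 75.23% * 95.6% / 100 = 71.9%

71.9%


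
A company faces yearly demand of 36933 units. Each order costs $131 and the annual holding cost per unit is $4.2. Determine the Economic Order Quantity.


Formula: EOQ = sqrt(2 * D * S / H)
Numerator: 2 * 36933 * 131 = 9676446
2DS/H = 9676446 / 4.2 = 2303915.7
EOQ = sqrt(2303915.7) = 1517.9 units

1517.9 units


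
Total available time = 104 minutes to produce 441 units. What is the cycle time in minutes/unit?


Formula: CT = Available Time / Number of Units
CT = 104 min / 441 units
CT = 0.24 min/unit

0.24 min/unit


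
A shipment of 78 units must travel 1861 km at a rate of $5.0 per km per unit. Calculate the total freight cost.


TC = dist * cost * units = 1861 * 5.0 * 78 = $725790.00

$725790.00


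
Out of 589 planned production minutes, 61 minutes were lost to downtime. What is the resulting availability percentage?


Formula: Availability = (Planned Time - Downtime) / Planned Time * 100
Uptime = 589 - 61 = 528 min
Availability = 528 / 589 * 100 = 89.6%

89.6%


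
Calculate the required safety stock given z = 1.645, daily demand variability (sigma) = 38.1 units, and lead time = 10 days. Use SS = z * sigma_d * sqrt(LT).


Formula: SS = z * sigma_d * sqrt(LT)
sqrt(LT) = sqrt(10) = 3.1623
SS = 1.645 * 38.1 * 3.1623
SS = 198.2 units

198.2 units


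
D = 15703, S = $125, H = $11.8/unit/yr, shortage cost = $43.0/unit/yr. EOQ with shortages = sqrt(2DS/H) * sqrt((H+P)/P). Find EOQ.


Formula: EOQ* = sqrt(2DS/H) * sqrt((H+P)/P)
Base EOQ = sqrt(2*15703*125/11.8) = 576.79 units
Correction = sqrt((11.8+43.0)/43.0) = 1.1289
EOQ* = 576.79 * 1.1289 = 651.1 units

651.1 units


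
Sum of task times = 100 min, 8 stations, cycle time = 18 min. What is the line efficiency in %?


Formula: Efficiency = Sum of Task Times / (N_stations * CT) * 100
Total station capacity = 8 stations * 18 min = 144 min
Efficiency = 100 / 144 * 100 = 69.4%

69.4%


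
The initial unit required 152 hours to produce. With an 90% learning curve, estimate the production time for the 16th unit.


Formula: T_n = T_1 * (learning_rate)^(log2(n)) where learning_rate = rate/100
Doublings = log2(16) = 4
T_n = 152 * 0.9^4
T_n = 152 * 0.6561 = 99.7 hours

99.7 hours


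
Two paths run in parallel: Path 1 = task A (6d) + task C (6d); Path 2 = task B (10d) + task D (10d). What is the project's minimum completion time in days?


Path 1 = 6 + 6 = 12 days
Path 2 = 10 + 10 = 20 days
Duration = max(12, 20) = 20 days

20 days


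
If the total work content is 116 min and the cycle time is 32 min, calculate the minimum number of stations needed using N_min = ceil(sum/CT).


Formula: N_min = ceil(Sum of Task Times / Cycle Time)
N_min = ceil(116 min / 32 min) = ceil(3.625)
N_min = 4 stations

4


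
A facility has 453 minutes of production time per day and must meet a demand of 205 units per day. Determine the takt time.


Formula: Takt Time = Available Production Time / Customer Demand
Takt = 453 min/day / 205 units/day
Takt = 2.21 min/unit

2.21 min/unit


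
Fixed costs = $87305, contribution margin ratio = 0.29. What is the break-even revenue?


Formula: BER = Fixed Costs / Contribution Margin Ratio
BER = $87305 / 0.29
BER = $301051.72 (to the nearest cent)

$301051.72


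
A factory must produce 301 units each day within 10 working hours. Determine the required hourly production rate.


Formula: Production Rate = Daily Demand / Available Hours
Rate = 301 units/day / 10 hours/day
Rate = 30.1 units/hour

30.1 units/hour


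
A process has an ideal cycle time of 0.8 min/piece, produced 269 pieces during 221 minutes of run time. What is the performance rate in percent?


Formula: Performance = (Ideal CT * Total Count) / Run Time * 100
Ideal output time = 0.8 * 269 = 215.2 min
Performance = 215.2 / 221 * 100 = 97.4%

97.4%


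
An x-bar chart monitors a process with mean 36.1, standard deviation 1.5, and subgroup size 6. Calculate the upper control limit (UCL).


UCL = 36.1 + 3 * 1.5 / sqrt(6)

37.94


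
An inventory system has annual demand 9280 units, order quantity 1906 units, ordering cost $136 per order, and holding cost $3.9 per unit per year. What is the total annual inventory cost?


TC = 9280/1906 * 136 + 1906/2 * 3.9

$4378.86


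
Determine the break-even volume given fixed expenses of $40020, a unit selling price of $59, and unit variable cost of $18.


Formula: BEQ = Fixed Costs / (Price - Variable Cost)
Contribution margin = $59 - $18 = $41/unit
BEQ = ceil($40020 / $41/unit) = ceil(976.1) = 977 units

977 units


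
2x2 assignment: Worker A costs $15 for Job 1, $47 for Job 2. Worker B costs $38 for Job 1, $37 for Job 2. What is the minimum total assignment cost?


Option 1: A->1 + B->2 = $15 + $37 = $52
Option 2: A->2 + B->1 = $47 + $38 = $85
Min cost = min($52, $85) = $52

$52


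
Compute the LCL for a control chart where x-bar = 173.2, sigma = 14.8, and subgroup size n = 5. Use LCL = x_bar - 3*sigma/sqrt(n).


LCL = 173.2 - 3 * 14.8 / sqrt(5)

153.34


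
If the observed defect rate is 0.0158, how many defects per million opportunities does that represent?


DPMO = defect_rate * 1000000 = 0.0158 * 1000000

15800


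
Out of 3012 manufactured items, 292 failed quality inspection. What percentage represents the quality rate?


Formula: Quality Rate = Good Pieces / Total Pieces * 100
Good pieces = 3012 - 292 = 2720
QR = 2720 / 3012 * 100 = 90.3%

90.3%


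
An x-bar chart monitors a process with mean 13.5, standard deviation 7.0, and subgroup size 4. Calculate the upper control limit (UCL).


UCL = 13.5 + 3 * 7.0 / sqrt(4)

24.0


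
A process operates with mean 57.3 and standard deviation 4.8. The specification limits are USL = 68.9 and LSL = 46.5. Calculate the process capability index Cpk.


Cpu = (68.9 - 57.3) / (3 * 4.8) = 0.81
Cpl = (57.3 - 46.5) / (3 * 4.8) = 0.75
Cpk = min(0.81, 0.75) = 0.75

0.75


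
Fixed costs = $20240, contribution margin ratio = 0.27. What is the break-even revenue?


Formula: BER = Fixed Costs / Contribution Margin Ratio
BER = $20240 / 0.27
BER = $74962.96 (to the nearest cent)

$74962.96


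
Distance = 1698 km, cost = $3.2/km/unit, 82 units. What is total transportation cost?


TC = dist * cost * units = 1698 * 3.2 * 82 = $445555.20

$445555.20


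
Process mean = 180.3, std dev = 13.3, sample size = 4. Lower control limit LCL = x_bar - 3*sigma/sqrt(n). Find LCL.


LCL = 180.3 - 3 * 13.3 / sqrt(4)

160.35


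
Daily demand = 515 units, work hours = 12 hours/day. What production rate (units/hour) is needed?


Formula: Production Rate = Daily Demand / Available Hours
Rate = 515 units/day / 12 hours/day
Rate = 42.9 units/hour

42.9 units/hour


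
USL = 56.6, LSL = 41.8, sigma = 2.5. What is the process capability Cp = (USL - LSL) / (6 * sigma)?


Cp = (56.6 - 41.8) / (6 * 2.5)

0.99


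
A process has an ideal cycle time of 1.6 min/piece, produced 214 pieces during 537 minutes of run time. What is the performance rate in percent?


Formula: Performance = (Ideal CT * Total Count) / Run Time * 100
Ideal output time = 1.6 * 214 = 342.4 min
Performance = 342.4 / 537 * 100 = 63.8%

63.8%


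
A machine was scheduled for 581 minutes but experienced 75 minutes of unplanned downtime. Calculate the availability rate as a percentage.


Formula: Availability = (Planned Time - Downtime) / Planned Time * 100
Uptime = 581 - 75 = 506 min
Availability = 506 / 581 * 100 = 87.1%

87.1%


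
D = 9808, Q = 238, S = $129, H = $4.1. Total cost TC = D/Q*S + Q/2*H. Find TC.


TC = 9808/238 * 129 + 238/2 * 4.1

$5804.00


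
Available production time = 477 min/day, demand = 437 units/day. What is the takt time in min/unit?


Formula: Takt Time = Available Production Time / Customer Demand
Takt = 477 min/day / 437 units/day
Takt = 1.09 min/unit

1.09 min/unit


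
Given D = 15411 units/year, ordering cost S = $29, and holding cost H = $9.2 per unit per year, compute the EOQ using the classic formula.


Formula: EOQ = sqrt(2 * D * S / H)
Numerator: 2 * 15411 * 29 = 893838
2DS/H = 893838 / 9.2 = 97156.3
EOQ = sqrt(97156.3) = 311.7 units

311.7 units


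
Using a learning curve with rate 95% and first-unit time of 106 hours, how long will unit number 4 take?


Formula: T_n = T_1 * (learning_rate)^(log2(n)) where learning_rate = rate/100
Doublings = log2(4) = 2
T_n = 106 * 0.95^2
T_n = 106 * 0.9025 = 95.7 hours

95.7 hours


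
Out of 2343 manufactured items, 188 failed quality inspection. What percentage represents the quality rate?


Formula: Quality Rate = Good Pieces / Total Pieces * 100
Good pieces = 2343 - 188 = 2155
QR = 2155 / 2343 * 100 = 92.0%

92.0%


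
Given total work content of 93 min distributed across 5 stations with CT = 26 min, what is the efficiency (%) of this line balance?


Formula: Efficiency = Sum of Task Times / (N_stations * CT) * 100
Total station capacity = 5 stations * 26 min = 130 min
Efficiency = 93 / 130 * 100 = 71.5%

71.5%
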